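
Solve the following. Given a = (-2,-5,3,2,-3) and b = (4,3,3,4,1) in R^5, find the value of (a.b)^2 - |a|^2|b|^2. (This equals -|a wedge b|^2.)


a . b = (-2)*4 + (-5)*3 + 3*3 + 2*4 + (-3)*1
= -8 + (-15) + 9 + 8 + (-3) = -9
|a|^2 = (-2)^2 + (-5)^2 + 3^2 + 2^2 + (-3)^2 = 51
|b|^2 = 4^2 + 3^2 + 3^2 + 4^2 + 1^2 = 51
(a.b)^2 = (-9)^2 = 81
|a|^2 * |b|^2 = 51 * 51 = 2601
Result = 81 - 2601 = -2520


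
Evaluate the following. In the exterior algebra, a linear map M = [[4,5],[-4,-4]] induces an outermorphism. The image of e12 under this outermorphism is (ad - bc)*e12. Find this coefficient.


The outermorphism of a linear map f sends e1^e2 to f(e1)^f(e2).
f(e1) = 4*e1 - 4*e2
f(e2) = 5*e1 - 4*e2
f(e1) ^ f(e2) = (4*e1 - 4*e2) ^ (5*e1 - 4*e2)
= 4*(-4)*e12 + (-4)*5*e21
= (-16 - (-20))*e12
= 4*e12
Coefficient = 4


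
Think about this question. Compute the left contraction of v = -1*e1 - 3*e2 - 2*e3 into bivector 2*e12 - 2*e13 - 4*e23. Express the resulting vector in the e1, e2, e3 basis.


Left contraction v _| B = <vB>_1 (grade-1 part of the geometric product vB).
Using e1_|e12 = e2, e2_|e12 = -e1, e1_|e13 = e3, e3_|e13 = -e1, e2_|e23 = e3, e3_|e23 = -e2:
e1 coeff: -v2*b12 - v3*b13 = -(-3)*(2) - (-2)*(-2) = 2
e2 coeff: v1*b12 - v3*b23 = (-1)*(2) - (-2)*(-4) = -10
e3 coeff: v1*b13 + v2*b23 = (-1)*(-2) + (-3)*(-4) = 14
v _| B = 2*e1 - 10*e2 + 14*e3


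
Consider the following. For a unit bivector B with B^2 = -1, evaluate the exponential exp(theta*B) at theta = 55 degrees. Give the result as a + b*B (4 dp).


For a unit bivector B with B^2 = -1, the exponential series gives
e^(theta*B) = cos(theta) + sin(theta)*B (the GA analogue of Euler's formula).
theta = 55 degrees = 0.959931 rad
cos(55 deg) = 0.5736
sin(55 deg) = 0.8192
exp(theta*B) = 0.5736 + 0.8192*B


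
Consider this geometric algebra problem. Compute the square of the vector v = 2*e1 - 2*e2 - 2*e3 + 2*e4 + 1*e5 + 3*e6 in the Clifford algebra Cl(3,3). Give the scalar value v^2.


v^2 = sum of c_i^2 * e_i^2
Positive signature terms (e_i^2 = +1): 2^2 + (-2)^2 + (-2)^2 = 12
Negative signature terms (e_j^2 = -1): 2^2 + 1^2 + 3^2 = 14
v^2 = 12 - 14 = -2


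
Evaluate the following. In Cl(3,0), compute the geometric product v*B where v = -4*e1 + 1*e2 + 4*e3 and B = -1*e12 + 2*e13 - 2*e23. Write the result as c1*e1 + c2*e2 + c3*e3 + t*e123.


vB has grade-1 (vector) and grade-3 (trivector) parts: vB = (v _| B) + (v ^ B).
Vector part <vB>_1:
  e1: -v2*b12 - v3*b13 = -(1)*(-1) - (4)*(2) = -7
  e2: v1*b12 - v3*b23 = (-4)*(-1) - (4)*(-2) = 12
  e3: v1*b13 + v2*b23 = (-4)*(2) + (1)*(-2) = -10
Trivector part <vB>_3:
  e123: v1*b23 - v2*b13 + v3*b12 = (-4)*(-2) - (1)*(2) + (4)*(-1) = 2
vB = -7*e1 + 12*e2 - 10*e3 + 2*e123


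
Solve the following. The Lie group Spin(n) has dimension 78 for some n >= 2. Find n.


dim Spin(n) = dim so(n) = n(n-1)/2.
Solve n(n-1)/2 = 78, i.e. n^2 - n - 156 = 0.
Discriminant = 1 + 8*78 = 625
n = (1 + sqrt(625))/2 = (1 + 25)/2 = 13


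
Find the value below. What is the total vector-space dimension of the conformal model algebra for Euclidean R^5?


The conformal model of R^5 uses Cl(6,1): the 5 Euclidean generators plus two extra orthogonal generators e+ (e+^2 = +1) and e- (e-^2 = -1), from which the null vectors e0, einf are built.
Number of generators m = 5 + 2 = 7.
dim Cl(p,q) = 2^m = 2^7 = 128


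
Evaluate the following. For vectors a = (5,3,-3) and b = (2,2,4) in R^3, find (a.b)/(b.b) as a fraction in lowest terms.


Projection coefficient = (a . b) / (b . b)
a . b = 5*2 + 3*2 + (-3)*4
= 10 + 6 + (-12) = 4
b . b = 2^2 + 2^2 + 4^2
= 4 + 4 + 16 = 24
Coefficient = 4/24
In lowest terms: 1/6


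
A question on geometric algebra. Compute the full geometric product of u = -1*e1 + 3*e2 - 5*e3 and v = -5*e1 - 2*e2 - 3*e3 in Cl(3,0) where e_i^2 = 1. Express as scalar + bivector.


In Cl(3,0): e_i^2 = 1, e_ie_j = -e_je_i for i != j.
Scalar part = u . v = (-1)*(-5) + 3*(-2) + (-5)*(-3)
= 5 + (-6) + 15 = 14
e12 coeff = (-1)*(-2) - 3*(-5) = 2 - (-15) = 17
e13 coeff = (-1)*(-3) - (-5)*(-5) = 3 - 25 = -22
e23 coeff = 3*(-3) - (-5)*(-2) = -9 - 10 = -19
uv = 14 + 17*e12 - 22*e13 - 19*e23


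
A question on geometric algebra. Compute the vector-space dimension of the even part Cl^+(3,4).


Even subalgebra dimension = 2^(n-1)
n = 3 + 4 = 7
2^(7 - 1) = 2^6 = 64
Verification: sum of C(7,k) for even k = 1 + 21 + 35 + 7 = 64
Result = 64


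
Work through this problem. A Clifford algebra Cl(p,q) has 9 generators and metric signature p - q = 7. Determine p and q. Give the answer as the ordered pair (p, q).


We need p + q = 9 and p - q = 7.
Adding: 2p = 9 + 7 = 16, so p = 8.
Then q = 9 - 8 = 1.
(p, q) = (8, 1)


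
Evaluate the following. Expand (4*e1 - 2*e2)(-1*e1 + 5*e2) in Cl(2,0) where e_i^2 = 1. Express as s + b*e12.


Expand: (4*e1 - 2*e2)(-1*e1 + 5*e2)
= 4*(-1)*e1e1 + 4*5*e1e2 + (-2)*(-1)*e2e1 + (-2)*5*e2e2
Using e1^2 = e2^2 = 1, e2e1 = -e1e2:
Scalar part s = 4*(-1) + (-2)*5 = -4 + (-10) = -14
Bivector part b = 4*5 - (-2)*(-1) = 20 - 2 = 18
uv = -14 + 18*e12


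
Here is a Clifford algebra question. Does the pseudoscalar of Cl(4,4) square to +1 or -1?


The pseudoscalar I = e1...e_n (product of all n generators) of Cl(p,q) satisfies I^2 = (-1)^(q + n(n-1)/2).
p = 4, q = 4, n = p + q = 8
n(n-1)/2 = 8 * 7 / 2 = 28
Exponent = q + n(n-1)/2 = 4 + 28 = 32
I^2 = (-1)^32 = +1


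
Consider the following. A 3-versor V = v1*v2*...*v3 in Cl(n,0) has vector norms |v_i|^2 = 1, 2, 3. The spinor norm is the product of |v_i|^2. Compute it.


Spinor norm N(V) = |v1|^2 * |v2|^2 * ... * |v3|^2
= 1 * 2 * 3
Running product: 1, 2, 6
N(V) = 6


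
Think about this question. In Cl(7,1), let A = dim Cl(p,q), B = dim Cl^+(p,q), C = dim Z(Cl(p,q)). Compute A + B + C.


n = 7 + 1 = 8
Total dim = 2^8 = 256
Even subalgebra dim = 2^7 = 128
n is even, so center dim = 1
Sum = 256 + 128 + 1 = 385


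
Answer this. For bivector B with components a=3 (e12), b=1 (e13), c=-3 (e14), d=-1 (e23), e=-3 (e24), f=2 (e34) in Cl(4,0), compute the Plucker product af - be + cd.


Plucker relation: af - be + cd
a*f = 3*2 = 6
b*e = 1*(-3) = -3
c*d = (-3)*(-1) = 3
af - be + cd = 6 - (-3) + 3
= 12


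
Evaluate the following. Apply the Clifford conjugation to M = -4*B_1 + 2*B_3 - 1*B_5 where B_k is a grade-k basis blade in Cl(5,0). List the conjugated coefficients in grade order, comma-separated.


Clifford conjugate sign for grade k: (-1)^(k(k+1)/2)
Grade 1: (-1)^(1*2/2) = (-1)^1 = -1, coeff -4 -> 4
Grade 3: (-1)^(3*4/2) = (-1)^6 = 1, coeff 2 -> 2
Grade 5: (-1)^(5*6/2) = (-1)^15 = -1, coeff -1 -> 1
Conjugated coefficients: 4, 2, 1


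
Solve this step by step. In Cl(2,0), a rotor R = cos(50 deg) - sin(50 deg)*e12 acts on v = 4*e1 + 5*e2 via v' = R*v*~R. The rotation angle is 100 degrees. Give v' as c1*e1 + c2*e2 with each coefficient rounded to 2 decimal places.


Rotor R = cos(50deg) - sin(50deg)*e12
Rotation angle theta = 2 * 50 = 100 degrees
v' = R*v*~R rotates v by theta.
cos(100deg) = -0.1736, sin(100deg) = 0.9848
v'_1 = 4*cos(100deg) - 5*sin(100deg)
= 4*(-0.1736) - 5*0.9848
= -5.62
v'_2 = 4*sin(100deg) + 5*cos(100deg)
= 4*0.9848 + 5*(-0.1736)
= 3.07
v' = -5.62*e1 + 3.07*e2


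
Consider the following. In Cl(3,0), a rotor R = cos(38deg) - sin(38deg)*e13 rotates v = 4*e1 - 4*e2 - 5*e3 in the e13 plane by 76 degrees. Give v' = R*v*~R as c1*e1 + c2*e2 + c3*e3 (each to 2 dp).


Rotor R = cos(38deg) - sin(38deg)*e13
Rotation angle theta = 2 * 38 = 76 degrees in the e13 plane (e1 -> e3).
The component perpendicular to the plane (e2) is invariant: v'_2 = v2 = -4.00
cos(76deg) = 0.2419, sin(76deg) = 0.9703
v'_1 = v1*cos(theta) - v3*sin(theta) = 4*0.2419 - (-5)*0.9703 = 5.82
v'_3 = v1*sin(theta) + v3*cos(theta) = 4*0.9703 + (-5)*0.2419 = 2.67
v' = 5.82*e1 - 4.00*e2 + 2.67*e3


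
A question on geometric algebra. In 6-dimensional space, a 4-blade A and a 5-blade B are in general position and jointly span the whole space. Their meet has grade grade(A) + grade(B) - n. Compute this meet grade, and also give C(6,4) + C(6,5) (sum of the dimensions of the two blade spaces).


Meet grade = grade(A) + grade(B) - n
= 4 + 5 - 6 = 3
C(6,4) = 15
C(6,5) = 6
dim_A + dim_B = 15 + 6 = 21


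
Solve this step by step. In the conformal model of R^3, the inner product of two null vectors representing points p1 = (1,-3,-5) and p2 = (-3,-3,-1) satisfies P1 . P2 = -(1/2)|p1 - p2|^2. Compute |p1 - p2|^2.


p1 - p2 = (4, 0, -4)
|p1 - p2|^2 = 4^2 + 0^2 + (-4)^2
= 16 + 0 + 16
= 32


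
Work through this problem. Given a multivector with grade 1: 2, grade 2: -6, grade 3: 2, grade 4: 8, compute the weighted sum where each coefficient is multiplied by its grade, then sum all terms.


Grade-weighted sum = sum of grade_k * coefficient_k
1*2 = 2
2*(-6) = -12
3*2 = 6
4*8 = 32
Total = 2 + (-12) + 6 + 32 = 28


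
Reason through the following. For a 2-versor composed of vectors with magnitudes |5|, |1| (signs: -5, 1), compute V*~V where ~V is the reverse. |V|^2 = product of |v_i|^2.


Each vector v_i has |v_i|^2 = s_i^2
Squared scales: (-5)^2 = 25, 1^2 = 1
|V|^2 = 25 * 1
= 25


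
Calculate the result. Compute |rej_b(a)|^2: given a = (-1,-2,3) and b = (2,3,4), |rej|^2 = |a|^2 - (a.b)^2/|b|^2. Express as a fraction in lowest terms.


|a|^2 = (-1)^2 + (-2)^2 + 3^2 = 14
|b|^2 = 2^2 + 3^2 + 4^2 = 29
a . b = (-1)*2 + (-2)*3 + 3*4 = 4
(a.b)^2 = 4^2 = 16
|rej|^2 = 14 - 16/29
= (406 - 16)/29
= 390/29
In lowest terms: 390/29


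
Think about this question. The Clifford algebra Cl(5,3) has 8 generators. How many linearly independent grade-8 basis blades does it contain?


Number of grade-k basis blades in Cl(p,q) with n = p + q is C(n, k).
n = 5 + 3 = 8
C(8, 8) = 8! / (8! * 0!)
= 40320 / (40320 * 1)
= 1


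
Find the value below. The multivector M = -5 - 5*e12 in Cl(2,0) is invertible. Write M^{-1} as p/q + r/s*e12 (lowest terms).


M = -5 - 5*e12, where e12^2 = -1.
Since M commutes with its reverse ~M = a - b*e12, M * ~M = a^2 - b^2*e12^2 = a^2 + b^2.
So M^{-1} = ~M / (a^2 + b^2) = (a - b*e12)/(a^2 + b^2).
a^2 + b^2 = 25 + 25 = 50
Scalar part = -5/50 = -1/10
Bivector coeff = 5/50 = 1/10
M^{-1} = -1/10 + 1/10*e12


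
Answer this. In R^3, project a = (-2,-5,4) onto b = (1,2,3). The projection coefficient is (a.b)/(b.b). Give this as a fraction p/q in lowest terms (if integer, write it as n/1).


Projection coefficient = (a . b) / (b . b)
a . b = (-2)*1 + (-5)*2 + 4*3
= -2 + (-10) + 12 = 0
b . b = 1^2 + 2^2 + 3^2
= 1 + 4 + 9 = 14
Coefficient = 0/14
In lowest terms: 0/1


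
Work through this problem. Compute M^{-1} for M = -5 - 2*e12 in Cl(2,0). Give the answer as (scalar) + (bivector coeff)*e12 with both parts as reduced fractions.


M = -5 - 2*e12, where e12^2 = -1.
Since M commutes with its reverse ~M = a - b*e12, M * ~M = a^2 - b^2*e12^2 = a^2 + b^2.
So M^{-1} = ~M / (a^2 + b^2) = (a - b*e12)/(a^2 + b^2).
a^2 + b^2 = 25 + 4 = 29
Scalar part = -5/29 = -5/29
Bivector coeff = 2/29 = 2/29
M^{-1} = -5/29 + 2/29*e12


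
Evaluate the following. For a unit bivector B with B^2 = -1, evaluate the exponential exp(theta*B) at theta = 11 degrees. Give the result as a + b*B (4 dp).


For a unit bivector B with B^2 = -1, the exponential series gives
e^(theta*B) = cos(theta) + sin(theta)*B (the GA analogue of Euler's formula).
theta = 11 degrees = 0.191986 rad
cos(11 deg) = 0.9816
sin(11 deg) = 0.1908
exp(theta*B) = 0.9816 + 0.1908*B


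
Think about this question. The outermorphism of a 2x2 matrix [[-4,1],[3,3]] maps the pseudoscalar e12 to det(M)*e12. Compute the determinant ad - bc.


The outermorphism of a linear map f sends e1^e2 to f(e1)^f(e2).
f(e1) = -4*e1 + 3*e2
f(e2) = 1*e1 + 3*e2
f(e1) ^ f(e2) = (-4*e1 + 3*e2) ^ (1*e1 + 3*e2)
= (-4)*3*e12 + 3*1*e21
= (-12 - 3)*e12
= -15*e12
Coefficient = -15


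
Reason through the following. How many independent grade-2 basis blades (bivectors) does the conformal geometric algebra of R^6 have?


The conformal model of R^6 uses Cl(7,1) with m = 6 + 2 = 8 generators.
Number of grade-2 blades = C(m, 2) = C(8, 2)
= 8*7/2 = 28


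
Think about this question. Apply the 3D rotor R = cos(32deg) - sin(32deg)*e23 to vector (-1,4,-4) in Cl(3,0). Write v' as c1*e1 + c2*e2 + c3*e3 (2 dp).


Rotor R = cos(32deg) - sin(32deg)*e23
Rotation angle theta = 2 * 32 = 64 degrees in the e23 plane (e2 -> e3).
The component perpendicular to the plane (e1) is invariant: v'_1 = v1 = -1.00
cos(64deg) = 0.4384, sin(64deg) = 0.8988
v'_2 = v2*cos(theta) - v3*sin(theta) = 4*0.4384 - (-4)*0.8988 = 5.35
v'_3 = v2*sin(theta) + v3*cos(theta) = 4*0.8988 + (-4)*0.4384 = 1.84
v' = -1.00*e1 + 5.35*e2 + 1.84*e3


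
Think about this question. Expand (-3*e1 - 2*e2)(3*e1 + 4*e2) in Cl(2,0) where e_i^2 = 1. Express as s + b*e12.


Expand: (-3*e1 - 2*e2)(3*e1 + 4*e2)
= (-3)*3*e1e1 + (-3)*4*e1e2 + (-2)*3*e2e1 + (-2)*4*e2e2
Using e1^2 = e2^2 = 1, e2e1 = -e1e2:
Scalar part s = (-3)*3 + (-2)*4 = -9 + (-8) = -17
Bivector part b = (-3)*4 - (-2)*3 = -12 - (-6) = -6
uv = -17 - 6*e12


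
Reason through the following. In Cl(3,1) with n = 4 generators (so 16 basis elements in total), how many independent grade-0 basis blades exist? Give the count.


Number of grade-k basis blades in Cl(p,q) with n = p + q is C(n, k).
n = 3 + 1 = 4
C(4, 0) = 4! / (0! * 4!)
= 24 / (1 * 24)
= 1


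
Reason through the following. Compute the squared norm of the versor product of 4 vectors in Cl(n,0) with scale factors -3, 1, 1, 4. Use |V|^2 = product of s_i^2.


Each vector v_i has |v_i|^2 = s_i^2
Squared scales: (-3)^2 = 9, 1^2 = 1, 1^2 = 1, 4^2 = 16
|V|^2 = 9 * 1 * 1 * 16
= 144


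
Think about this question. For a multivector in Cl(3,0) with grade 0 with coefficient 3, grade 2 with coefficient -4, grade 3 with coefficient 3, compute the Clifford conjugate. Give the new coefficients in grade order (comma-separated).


Clifford conjugate sign for grade k: (-1)^(k(k+1)/2)
Grade 0: (-1)^(0*1/2) = (-1)^0 = 1, coeff 3 -> 3
Grade 2: (-1)^(2*3/2) = (-1)^3 = -1, coeff -4 -> 4
Grade 3: (-1)^(3*4/2) = (-1)^6 = 1, coeff 3 -> 3
Conjugated coefficients: 3, 4, 3


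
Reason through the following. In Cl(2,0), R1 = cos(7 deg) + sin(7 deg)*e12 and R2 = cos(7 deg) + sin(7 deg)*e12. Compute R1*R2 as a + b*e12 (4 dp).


Same-plane rotors commute and their half-angles add:
R1*R2 = cos(a1 + a2) + sin(a1 + a2)*e12.
a1 + a2 = 7 + 7 = 14 deg
cos(14 deg) = 0.9703
sin(14 deg) = 0.2419
R1*R2 = 0.9703 + 0.2419*e12


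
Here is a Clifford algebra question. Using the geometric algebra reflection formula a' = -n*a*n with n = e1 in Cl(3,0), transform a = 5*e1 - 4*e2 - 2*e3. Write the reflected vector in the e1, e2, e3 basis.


Reflection formula: a' = -n*a*n, with n = e1 (unit vector, n^2 = 1).
For reflection through hyperplane perp to e1:
The component along e1 flips sign, others stay.
a = (5, -4, -2)
a' = (-5, -4, -2)
a' = -5*e1 - 4*e2 - 2*e3


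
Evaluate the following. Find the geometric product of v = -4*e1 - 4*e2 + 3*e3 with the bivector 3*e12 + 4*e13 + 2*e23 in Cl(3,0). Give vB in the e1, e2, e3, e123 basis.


vB has grade-1 (vector) and grade-3 (trivector) parts: vB = (v _| B) + (v ^ B).
Vector part <vB>_1:
  e1: -v2*b12 - v3*b13 = -(-4)*(3) - (3)*(4) = 0
  e2: v1*b12 - v3*b23 = (-4)*(3) - (3)*(2) = -18
  e3: v1*b13 + v2*b23 = (-4)*(4) + (-4)*(2) = -24
Trivector part <vB>_3:
  e123: v1*b23 - v2*b13 + v3*b12 = (-4)*(2) - (-4)*(4) + (3)*(3) = 17
vB = 0*e1 - 18*e2 - 24*e3 + 17*e123


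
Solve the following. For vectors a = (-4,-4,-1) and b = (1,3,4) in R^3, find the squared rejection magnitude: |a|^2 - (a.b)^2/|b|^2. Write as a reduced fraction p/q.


|a|^2 = (-4)^2 + (-4)^2 + (-1)^2 = 33
|b|^2 = 1^2 + 3^2 + 4^2 = 26
a . b = (-4)*1 + (-4)*3 + (-1)*4 = -20
(a.b)^2 = (-20)^2 = 400
|rej|^2 = 33 - 400/26
= (858 - 400)/26
= 458/26
In lowest terms: 229/13


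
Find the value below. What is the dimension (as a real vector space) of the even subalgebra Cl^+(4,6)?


Even subalgebra dimension = 2^(n-1)
n = 4 + 6 = 10
2^(10 - 1) = 2^9 = 512
Verification: sum of C(10,k) for even k = 1 + 45 + 210 + 210 + 45 + 1 = 512
Result = 512


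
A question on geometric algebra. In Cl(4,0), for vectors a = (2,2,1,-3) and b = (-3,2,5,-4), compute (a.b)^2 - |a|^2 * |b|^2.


a . b = 2*(-3) + 2*2 + 1*5 + (-3)*(-4)
= -6 + 4 + 5 + 12 = 15
|a|^2 = 2^2 + 2^2 + 1^2 + (-3)^2 = 18
|b|^2 = (-3)^2 + 2^2 + 5^2 + (-4)^2 = 54
(a.b)^2 = 15^2 = 225
|a|^2 * |b|^2 = 18 * 54 = 972
Result = 225 - 972 = -747


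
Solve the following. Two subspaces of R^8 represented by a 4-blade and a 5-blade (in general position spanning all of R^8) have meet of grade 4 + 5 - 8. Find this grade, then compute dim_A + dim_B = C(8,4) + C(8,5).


Meet grade = grade(A) + grade(B) - n
= 4 + 5 - 8 = 1
C(8,4) = 70
C(8,5) = 56
dim_A + dim_B = 70 + 56 = 126


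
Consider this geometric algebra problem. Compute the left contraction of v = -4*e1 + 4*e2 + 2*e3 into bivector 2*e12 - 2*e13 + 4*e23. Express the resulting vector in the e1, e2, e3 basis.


Left contraction v _| B = <vB>_1 (grade-1 part of the geometric product vB).
Using e1_|e12 = e2, e2_|e12 = -e1, e1_|e13 = e3, e3_|e13 = -e1, e2_|e23 = e3, e3_|e23 = -e2:
e1 coeff: -v2*b12 - v3*b13 = -(4)*(2) - (2)*(-2) = -4
e2 coeff: v1*b12 - v3*b23 = (-4)*(2) - (2)*(4) = -16
e3 coeff: v1*b13 + v2*b23 = (-4)*(-2) + (4)*(4) = 24
v _| B = -4*e1 - 16*e2 + 24*e3


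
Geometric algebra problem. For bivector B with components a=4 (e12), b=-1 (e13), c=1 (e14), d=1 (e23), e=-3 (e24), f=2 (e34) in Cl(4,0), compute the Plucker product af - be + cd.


Plucker relation: af - be + cd
a*f = 4*2 = 8
b*e = (-1)*(-3) = 3
c*d = 1*1 = 1
af - be + cd = 8 - 3 + 1
= 6


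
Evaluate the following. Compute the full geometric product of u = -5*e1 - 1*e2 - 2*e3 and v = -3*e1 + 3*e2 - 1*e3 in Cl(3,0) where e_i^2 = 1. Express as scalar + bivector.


In Cl(3,0): e_i^2 = 1, e_ie_j = -e_je_i for i != j.
Scalar part = u . v = (-5)*(-3) + (-1)*3 + (-2)*(-1)
= 15 + (-3) + 2 = 14
e12 coeff = (-5)*3 - (-1)*(-3) = -15 - 3 = -18
e13 coeff = (-5)*(-1) - (-2)*(-3) = 5 - 6 = -1
e23 coeff = (-1)*(-1) - (-2)*3 = 1 - (-6) = 7
uv = 14 - 18*e12 - 1*e13 + 7*e23


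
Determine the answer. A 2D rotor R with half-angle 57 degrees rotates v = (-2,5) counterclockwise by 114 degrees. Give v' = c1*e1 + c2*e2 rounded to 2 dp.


Rotor R = cos(57deg) - sin(57deg)*e12
Rotation angle theta = 2 * 57 = 114 degrees
v' = R*v*~R rotates v by theta.
cos(114deg) = -0.4067, sin(114deg) = 0.9135
v'_1 = -2*cos(114deg) - 5*sin(114deg)
= -2*(-0.4067) - 5*0.9135
= -3.75
v'_2 = -2*sin(114deg) + 5*cos(114deg)
= -2*0.9135 + 5*(-0.4067)
= -3.86
v' = -3.75*e1 - 3.86*e2


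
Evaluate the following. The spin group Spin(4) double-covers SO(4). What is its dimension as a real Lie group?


Spin(n) double-covers SO(n); both have Lie algebra so(n) of dimension n(n-1)/2.
n = 4
n(n-1) = 4 * 3 = 12
dim Spin(4) = 12/2 = 6


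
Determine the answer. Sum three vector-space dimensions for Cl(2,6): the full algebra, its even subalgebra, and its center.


n = 2 + 6 = 8
Total dim = 2^8 = 256
Even subalgebra dim = 2^7 = 128
n is even, so center dim = 1
Sum = 256 + 128 + 1 = 385


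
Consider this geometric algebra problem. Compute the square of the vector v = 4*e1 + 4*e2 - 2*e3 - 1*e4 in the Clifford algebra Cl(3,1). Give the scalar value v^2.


v^2 = sum of c_i^2 * e_i^2
Positive signature terms (e_i^2 = +1): 4^2 + 4^2 + (-2)^2 = 36
Negative signature terms (e_j^2 = -1): (-1)^2 = 1
v^2 = 36 - 1 = 35


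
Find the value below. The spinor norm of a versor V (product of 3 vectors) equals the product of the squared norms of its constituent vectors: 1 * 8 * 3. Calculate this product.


Spinor norm N(V) = |v1|^2 * |v2|^2 * ... * |v3|^2
= 1 * 8 * 3
Running product: 1, 8, 24
N(V) = 24


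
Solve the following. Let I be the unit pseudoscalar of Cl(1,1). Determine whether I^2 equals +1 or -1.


The pseudoscalar I = e1...e_n (product of all n generators) of Cl(p,q) satisfies I^2 = (-1)^(q + n(n-1)/2).
p = 1, q = 1, n = p + q = 2
n(n-1)/2 = 2 * 1 / 2 = 1
Exponent = q + n(n-1)/2 = 1 + 1 = 2
I^2 = (-1)^2 = +1


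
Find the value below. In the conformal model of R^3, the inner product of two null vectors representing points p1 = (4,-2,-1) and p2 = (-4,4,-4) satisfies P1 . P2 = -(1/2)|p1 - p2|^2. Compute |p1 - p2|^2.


p1 - p2 = (8, -6, 3)
|p1 - p2|^2 = 8^2 + (-6)^2 + 3^2
= 64 + 36 + 9
= 109


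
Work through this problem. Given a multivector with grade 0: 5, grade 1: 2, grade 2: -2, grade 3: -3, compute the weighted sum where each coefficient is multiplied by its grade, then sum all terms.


Grade-weighted sum = sum of grade_k * coefficient_k
0*5 = 0
1*2 = 2
2*(-2) = -4
3*(-3) = -9
Total = 0 + 2 + (-4) + (-9) = -11


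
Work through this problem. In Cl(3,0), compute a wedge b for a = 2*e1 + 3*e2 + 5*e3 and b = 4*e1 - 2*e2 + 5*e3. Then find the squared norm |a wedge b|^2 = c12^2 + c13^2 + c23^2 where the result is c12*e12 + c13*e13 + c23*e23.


a wedge b = (a1*b2 - a2*b1)*e12 + (a1*b3 - a3*b1)*e13 + (a2*b3 - a3*b2)*e23
e12 coeff: 2*(-2) - 3*4 = -4 - 12 = -16
e13 coeff: 2*5 - 5*4 = 10 - 20 = -10
e23 coeff: 3*5 - 5*(-2) = 15 - (-10) = 25
|a wedge b|^2 = (-16)^2 + (-10)^2 + 25^2
= 256 + 100 + 625
= 981


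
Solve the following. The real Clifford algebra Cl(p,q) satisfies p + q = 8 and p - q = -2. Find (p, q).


We need p + q = 8 and p - q = -2.
Adding: 2p = 8 + (-2) = 6, so p = 3.
Then q = 8 - 3 = 5.
(p, q) = (3, 5)


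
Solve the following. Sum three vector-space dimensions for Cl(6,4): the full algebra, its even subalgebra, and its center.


n = 6 + 4 = 10
Total dim = 2^10 = 1024
Even subalgebra dim = 2^9 = 512
n is even, so center dim = 1
Sum = 1024 + 512 + 1 = 1537


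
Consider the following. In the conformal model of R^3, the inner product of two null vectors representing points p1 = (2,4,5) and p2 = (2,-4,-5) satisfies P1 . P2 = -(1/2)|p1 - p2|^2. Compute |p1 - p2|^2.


p1 - p2 = (0, 8, 10)
|p1 - p2|^2 = 0^2 + 8^2 + 10^2
= 0 + 64 + 100
= 164


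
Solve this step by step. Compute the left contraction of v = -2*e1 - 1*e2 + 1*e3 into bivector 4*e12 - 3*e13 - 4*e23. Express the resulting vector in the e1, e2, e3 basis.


Left contraction v _| B = <vB>_1 (grade-1 part of the geometric product vB).
Using e1_|e12 = e2, e2_|e12 = -e1, e1_|e13 = e3, e3_|e13 = -e1, e2_|e23 = e3, e3_|e23 = -e2:
e1 coeff: -v2*b12 - v3*b13 = -(-1)*(4) - (1)*(-3) = 7
e2 coeff: v1*b12 - v3*b23 = (-2)*(4) - (1)*(-4) = -4
e3 coeff: v1*b13 + v2*b23 = (-2)*(-3) + (-1)*(-4) = 10
v _| B = 7*e1 - 4*e2 + 10*e3


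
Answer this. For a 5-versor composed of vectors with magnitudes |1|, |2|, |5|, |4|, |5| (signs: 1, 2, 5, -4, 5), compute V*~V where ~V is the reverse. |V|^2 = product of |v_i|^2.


Each vector v_i has |v_i|^2 = s_i^2
Squared scales: 1^2 = 1, 2^2 = 4, 5^2 = 25, (-4)^2 = 16, 5^2 = 25
|V|^2 = 1 * 4 * 25 * 16 * 25
= 40000


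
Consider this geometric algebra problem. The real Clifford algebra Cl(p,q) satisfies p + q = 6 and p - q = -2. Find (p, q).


We need p + q = 6 and p - q = -2.
Adding: 2p = 6 + (-2) = 4, so p = 2.
Then q = 6 - 2 = 4.
(p, q) = (2, 4)


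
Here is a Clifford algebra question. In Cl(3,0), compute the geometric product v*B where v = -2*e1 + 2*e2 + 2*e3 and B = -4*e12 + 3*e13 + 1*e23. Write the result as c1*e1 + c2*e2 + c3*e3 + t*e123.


vB has grade-1 (vector) and grade-3 (trivector) parts: vB = (v _| B) + (v ^ B).
Vector part <vB>_1:
  e1: -v2*b12 - v3*b13 = -(2)*(-4) - (2)*(3) = 2
  e2: v1*b12 - v3*b23 = (-2)*(-4) - (2)*(1) = 6
  e3: v1*b13 + v2*b23 = (-2)*(3) + (2)*(1) = -4
Trivector part <vB>_3:
  e123: v1*b23 - v2*b13 + v3*b12 = (-2)*(1) - (2)*(3) + (2)*(-4) = -16
vB = 2*e1 + 6*e2 - 4*e3 - 16*e123


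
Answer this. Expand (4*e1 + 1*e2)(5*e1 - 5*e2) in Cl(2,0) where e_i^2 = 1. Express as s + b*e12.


Expand: (4*e1 + 1*e2)(5*e1 - 5*e2)
= 4*5*e1e1 + 4*(-5)*e1e2 + 1*5*e2e1 + 1*(-5)*e2e2
Using e1^2 = e2^2 = 1, e2e1 = -e1e2:
Scalar part s = 4*5 + 1*(-5) = 20 + (-5) = 15
Bivector part b = 4*(-5) - 1*5 = -20 - 5 = -25
uv = 15 - 25*e12


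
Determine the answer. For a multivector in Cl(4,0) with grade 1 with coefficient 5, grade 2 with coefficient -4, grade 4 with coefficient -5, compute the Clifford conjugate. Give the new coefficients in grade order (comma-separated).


Clifford conjugate sign for grade k: (-1)^(k(k+1)/2)
Grade 1: (-1)^(1*2/2) = (-1)^1 = -1, coeff 5 -> -5
Grade 2: (-1)^(2*3/2) = (-1)^3 = -1, coeff -4 -> 4
Grade 4: (-1)^(4*5/2) = (-1)^10 = 1, coeff -5 -> -5
Conjugated coefficients: -5, 4, -5


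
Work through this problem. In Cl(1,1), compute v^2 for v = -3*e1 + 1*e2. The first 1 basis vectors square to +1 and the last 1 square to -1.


v^2 = sum of c_i^2 * e_i^2
Positive signature terms (e_i^2 = +1): (-3)^2 = 9
Negative signature terms (e_j^2 = -1): 1^2 = 1
v^2 = 9 - 1 = 8


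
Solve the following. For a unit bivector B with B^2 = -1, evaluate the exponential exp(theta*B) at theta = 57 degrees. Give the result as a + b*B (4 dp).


For a unit bivector B with B^2 = -1, the exponential series gives
e^(theta*B) = cos(theta) + sin(theta)*B (the GA analogue of Euler's formula).
theta = 57 degrees = 0.994838 rad
cos(57 deg) = 0.5446
sin(57 deg) = 0.8387
exp(theta*B) = 0.5446 + 0.8387*B


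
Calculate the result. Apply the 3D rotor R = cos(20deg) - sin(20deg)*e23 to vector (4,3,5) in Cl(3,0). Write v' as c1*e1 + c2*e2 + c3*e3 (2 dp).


Rotor R = cos(20deg) - sin(20deg)*e23
Rotation angle theta = 2 * 20 = 40 degrees in the e23 plane (e2 -> e3).
The component perpendicular to the plane (e1) is invariant: v'_1 = v1 = 4.00
cos(40deg) = 0.7660, sin(40deg) = 0.6428
v'_2 = v2*cos(theta) - v3*sin(theta) = 3*0.7660 - 5*0.6428 = -0.92
v'_3 = v2*sin(theta) + v3*cos(theta) = 3*0.6428 + 5*0.7660 = 5.76
v' = 4.00*e1 - 0.92*e2 + 5.76*e3


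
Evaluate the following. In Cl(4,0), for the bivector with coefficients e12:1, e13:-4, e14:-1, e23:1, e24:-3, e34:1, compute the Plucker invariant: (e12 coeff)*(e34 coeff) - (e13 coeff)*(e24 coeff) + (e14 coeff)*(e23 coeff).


Plucker relation: af - be + cd
a*f = 1*1 = 1
b*e = (-4)*(-3) = 12
c*d = (-1)*1 = -1
af - be + cd = 1 - 12 + (-1)
= -12


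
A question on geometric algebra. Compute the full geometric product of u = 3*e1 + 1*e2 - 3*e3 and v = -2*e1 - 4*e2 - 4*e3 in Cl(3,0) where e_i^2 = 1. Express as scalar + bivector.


In Cl(3,0): e_i^2 = 1, e_ie_j = -e_je_i for i != j.
Scalar part = u . v = 3*(-2) + 1*(-4) + (-3)*(-4)
= -6 + (-4) + 12 = 2
e12 coeff = 3*(-4) - 1*(-2) = -12 - (-2) = -10
e13 coeff = 3*(-4) - (-3)*(-2) = -12 - 6 = -18
e23 coeff = 1*(-4) - (-3)*(-4) = -4 - 12 = -16
uv = 2 - 10*e12 - 18*e13 - 16*e23


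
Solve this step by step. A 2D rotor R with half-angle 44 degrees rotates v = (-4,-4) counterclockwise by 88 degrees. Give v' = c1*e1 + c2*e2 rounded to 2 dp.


Rotor R = cos(44deg) - sin(44deg)*e12
Rotation angle theta = 2 * 44 = 88 degrees
v' = R*v*~R rotates v by theta.
cos(88deg) = 0.0349, sin(88deg) = 0.9994
v'_1 = -4*cos(88deg) - (-4)*sin(88deg)
= -4*0.0349 - (-4)*0.9994
= 3.86
v'_2 = -4*sin(88deg) + (-4)*cos(88deg)
= -4*0.9994 + (-4)*0.0349
= -4.14
v' = 3.86*e1 - 4.14*e2


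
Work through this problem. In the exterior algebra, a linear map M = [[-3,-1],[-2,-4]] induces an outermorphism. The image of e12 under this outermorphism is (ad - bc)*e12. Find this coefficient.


The outermorphism of a linear map f sends e1^e2 to f(e1)^f(e2).
f(e1) = -3*e1 - 2*e2
f(e2) = -1*e1 - 4*e2
f(e1) ^ f(e2) = (-3*e1 - 2*e2) ^ (-1*e1 - 4*e2)
= (-3)*(-4)*e12 + (-2)*(-1)*e21
= (12 - 2)*e12
= 10*e12
Coefficient = 10


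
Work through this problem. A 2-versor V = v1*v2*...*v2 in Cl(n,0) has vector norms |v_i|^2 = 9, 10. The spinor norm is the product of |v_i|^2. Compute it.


Spinor norm N(V) = |v1|^2 * |v2|^2 * ... * |v2|^2
= 9 * 10
Running product: 9, 90
N(V) = 90


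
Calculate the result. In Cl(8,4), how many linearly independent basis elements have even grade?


Even subalgebra dimension = 2^(n-1)
n = 8 + 4 = 12
2^(12 - 1) = 2^11 = 2048
Verification: sum of C(12,k) for even k = 1 + 66 + 495 + 924 + 495 + 66 + 1 = 2048
Result = 2048


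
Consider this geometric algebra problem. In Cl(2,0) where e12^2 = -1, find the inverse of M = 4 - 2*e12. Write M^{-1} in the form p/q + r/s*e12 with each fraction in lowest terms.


M = 4 - 2*e12, where e12^2 = -1.
Since M commutes with its reverse ~M = a - b*e12, M * ~M = a^2 - b^2*e12^2 = a^2 + b^2.
So M^{-1} = ~M / (a^2 + b^2) = (a - b*e12)/(a^2 + b^2).
a^2 + b^2 = 16 + 4 = 20
Scalar part = 4/20 = 1/5
Bivector coeff = 2/20 = 1/10
M^{-1} = 1/5 + 1/10*e12


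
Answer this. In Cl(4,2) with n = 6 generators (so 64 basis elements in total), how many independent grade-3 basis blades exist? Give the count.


Number of grade-k basis blades in Cl(p,q) with n = p + q is C(n, k).
n = 4 + 2 = 6
C(6, 3) = 6! / (3! * 3!)
= 720 / (6 * 6)
= 20


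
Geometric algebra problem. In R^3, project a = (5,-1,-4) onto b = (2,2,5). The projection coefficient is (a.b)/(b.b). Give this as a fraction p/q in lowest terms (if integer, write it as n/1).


Projection coefficient = (a . b) / (b . b)
a . b = 5*2 + (-1)*2 + (-4)*5
= 10 + (-2) + (-20) = -12
b . b = 2^2 + 2^2 + 5^2
= 4 + 4 + 25 = 33
Coefficient = -12/33
In lowest terms: -4/11


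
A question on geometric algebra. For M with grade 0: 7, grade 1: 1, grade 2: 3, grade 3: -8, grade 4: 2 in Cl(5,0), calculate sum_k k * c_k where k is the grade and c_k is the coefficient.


Grade-weighted sum = sum of grade_k * coefficient_k
0*7 = 0
1*1 = 1
2*3 = 6
3*(-8) = -24
4*2 = 8
Total = 0 + 1 + 6 + (-24) + 8 = -9


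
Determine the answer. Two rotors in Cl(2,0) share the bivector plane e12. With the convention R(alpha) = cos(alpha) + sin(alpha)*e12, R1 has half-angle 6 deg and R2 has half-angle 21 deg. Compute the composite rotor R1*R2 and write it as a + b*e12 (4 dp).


Same-plane rotors commute and their half-angles add:
R1*R2 = cos(a1 + a2) + sin(a1 + a2)*e12.
a1 + a2 = 6 + 21 = 27 deg
cos(27 deg) = 0.8910
sin(27 deg) = 0.4540
R1*R2 = 0.8910 + 0.4540*e12


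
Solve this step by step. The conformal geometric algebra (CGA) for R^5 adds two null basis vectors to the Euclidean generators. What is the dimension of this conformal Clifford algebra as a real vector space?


The conformal model of R^5 uses Cl(6,1): the 5 Euclidean generators plus two extra orthogonal generators e+ (e+^2 = +1) and e- (e-^2 = -1), from which the null vectors e0, einf are built.
Number of generators m = 5 + 2 = 7.
dim Cl(p,q) = 2^m = 2^7 = 128


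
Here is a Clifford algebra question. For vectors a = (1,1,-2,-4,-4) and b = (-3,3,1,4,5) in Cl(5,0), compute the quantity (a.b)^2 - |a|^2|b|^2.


a . b = 1*(-3) + 1*3 + (-2)*1 + (-4)*4 + (-4)*5
= -3 + 3 + (-2) + (-16) + (-20) = -38
|a|^2 = 1^2 + 1^2 + (-2)^2 + (-4)^2 + (-4)^2 = 38
|b|^2 = (-3)^2 + 3^2 + 1^2 + 4^2 + 5^2 = 60
(a.b)^2 = (-38)^2 = 1444
|a|^2 * |b|^2 = 38 * 60 = 2280
Result = 1444 - 2280 = -836


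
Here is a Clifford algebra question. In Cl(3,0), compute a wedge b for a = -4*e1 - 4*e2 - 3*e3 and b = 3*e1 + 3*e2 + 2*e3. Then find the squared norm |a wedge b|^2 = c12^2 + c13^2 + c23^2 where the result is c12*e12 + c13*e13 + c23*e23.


a wedge b = (a1*b2 - a2*b1)*e12 + (a1*b3 - a3*b1)*e13 + (a2*b3 - a3*b2)*e23
e12 coeff: (-4)*3 - (-4)*3 = -12 - (-12) = 0
e13 coeff: (-4)*2 - (-3)*3 = -8 - (-9) = 1
e23 coeff: (-4)*2 - (-3)*3 = -8 - (-9) = 1
|a wedge b|^2 = 0^2 + 1^2 + 1^2
= 0 + 1 + 1
= 2


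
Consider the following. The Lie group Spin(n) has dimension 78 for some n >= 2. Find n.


dim Spin(n) = dim so(n) = n(n-1)/2.
Solve n(n-1)/2 = 78, i.e. n^2 - n - 156 = 0.
Discriminant = 1 + 8*78 = 625
n = (1 + sqrt(625))/2 = (1 + 25)/2 = 13


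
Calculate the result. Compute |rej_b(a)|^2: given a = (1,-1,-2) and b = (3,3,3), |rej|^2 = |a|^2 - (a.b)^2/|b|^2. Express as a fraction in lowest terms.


|a|^2 = 1^2 + (-1)^2 + (-2)^2 = 6
|b|^2 = 3^2 + 3^2 + 3^2 = 27
a . b = 1*3 + (-1)*3 + (-2)*3 = -6
(a.b)^2 = (-6)^2 = 36
|rej|^2 = 6 - 36/27
= (162 - 36)/27
= 126/27
In lowest terms: 14/3


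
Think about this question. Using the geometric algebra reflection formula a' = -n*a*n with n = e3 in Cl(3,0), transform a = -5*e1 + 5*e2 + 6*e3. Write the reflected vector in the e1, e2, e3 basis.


Reflection formula: a' = -n*a*n, with n = e3 (unit vector, n^2 = 1).
For reflection through hyperplane perp to e3:
The component along e3 flips sign, others stay.
a = (-5, 5, 6)
a' = (-5, 5, -6)
a' = -5*e1 + 5*e2 - 6*e3


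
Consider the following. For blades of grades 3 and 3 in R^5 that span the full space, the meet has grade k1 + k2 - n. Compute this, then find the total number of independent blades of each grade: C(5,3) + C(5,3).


Meet grade = grade(A) + grade(B) - n
= 3 + 3 - 5 = 1
C(5,3) = 10
C(5,3) = 10
dim_A + dim_B = 10 + 10 = 20


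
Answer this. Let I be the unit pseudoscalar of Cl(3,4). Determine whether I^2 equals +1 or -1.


The pseudoscalar I = e1...e_n (product of all n generators) of Cl(p,q) satisfies I^2 = (-1)^(q + n(n-1)/2).
p = 3, q = 4, n = p + q = 7
n(n-1)/2 = 7 * 6 / 2 = 21
Exponent = q + n(n-1)/2 = 4 + 21 = 25
I^2 = (-1)^25 = -1


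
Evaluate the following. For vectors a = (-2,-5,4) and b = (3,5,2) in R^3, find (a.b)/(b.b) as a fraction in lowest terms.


Projection coefficient = (a . b) / (b . b)
a . b = (-2)*3 + (-5)*5 + 4*2
= -6 + (-25) + 8 = -23
b . b = 3^2 + 5^2 + 2^2
= 9 + 25 + 4 = 38
Coefficient = -23/38
In lowest terms: -23/38


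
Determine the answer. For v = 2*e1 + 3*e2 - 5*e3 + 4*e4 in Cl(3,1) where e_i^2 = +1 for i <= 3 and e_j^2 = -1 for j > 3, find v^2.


v^2 = sum of c_i^2 * e_i^2
Positive signature terms (e_i^2 = +1): 2^2 + 3^2 + (-5)^2 = 38
Negative signature terms (e_j^2 = -1): 4^2 = 16
v^2 = 38 - 16 = 22


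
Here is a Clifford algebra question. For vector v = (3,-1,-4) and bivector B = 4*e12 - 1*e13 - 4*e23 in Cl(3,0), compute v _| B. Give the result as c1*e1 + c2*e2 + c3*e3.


Left contraction v _| B = <vB>_1 (grade-1 part of the geometric product vB).
Using e1_|e12 = e2, e2_|e12 = -e1, e1_|e13 = e3, e3_|e13 = -e1, e2_|e23 = e3, e3_|e23 = -e2:
e1 coeff: -v2*b12 - v3*b13 = -(-1)*(4) - (-4)*(-1) = 0
e2 coeff: v1*b12 - v3*b23 = (3)*(4) - (-4)*(-4) = -4
e3 coeff: v1*b13 + v2*b23 = (3)*(-1) + (-1)*(-4) = 1
v _| B = 0*e1 - 4*e2 + 1*e3


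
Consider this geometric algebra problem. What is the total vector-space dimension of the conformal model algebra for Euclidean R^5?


The conformal model of R^5 uses Cl(6,1): the 5 Euclidean generators plus two extra orthogonal generators e+ (e+^2 = +1) and e- (e-^2 = -1), from which the null vectors e0, einf are built.
Number of generators m = 5 + 2 = 7.
dim Cl(p,q) = 2^m = 2^7 = 128


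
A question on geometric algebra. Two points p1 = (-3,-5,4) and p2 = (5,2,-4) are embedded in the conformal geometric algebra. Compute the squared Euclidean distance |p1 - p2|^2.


p1 - p2 = (-8, -7, 8)
|p1 - p2|^2 = (-8)^2 + (-7)^2 + 8^2
= 64 + 49 + 64
= 177


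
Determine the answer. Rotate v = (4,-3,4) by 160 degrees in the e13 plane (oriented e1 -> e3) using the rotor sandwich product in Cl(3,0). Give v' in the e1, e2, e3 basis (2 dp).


Rotor R = cos(80deg) - sin(80deg)*e13
Rotation angle theta = 2 * 80 = 160 degrees in the e13 plane (e1 -> e3).
The component perpendicular to the plane (e2) is invariant: v'_2 = v2 = -3.00
cos(160deg) = -0.9397, sin(160deg) = 0.3420
v'_1 = v1*cos(theta) - v3*sin(theta) = 4*(-0.9397) - 4*0.3420 = -5.13
v'_3 = v1*sin(theta) + v3*cos(theta) = 4*0.3420 + 4*(-0.9397) = -2.39
v' = -5.13*e1 - 3.00*e2 - 2.39*e3


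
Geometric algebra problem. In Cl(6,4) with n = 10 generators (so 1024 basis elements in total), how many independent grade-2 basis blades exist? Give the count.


Number of grade-k basis blades in Cl(p,q) with n = p + q is C(n, k).
n = 6 + 4 = 10
C(10, 2) = 10! / (2! * 8!)
= 3628800 / (2 * 40320)
= 45


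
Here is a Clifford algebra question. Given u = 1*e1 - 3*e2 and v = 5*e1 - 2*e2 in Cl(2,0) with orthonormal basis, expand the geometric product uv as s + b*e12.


Expand: (1*e1 - 3*e2)(5*e1 - 2*e2)
= 1*5*e1e1 + 1*(-2)*e1e2 + (-3)*5*e2e1 + (-3)*(-2)*e2e2
Using e1^2 = e2^2 = 1, e2e1 = -e1e2:
Scalar part s = 1*5 + (-3)*(-2) = 5 + 6 = 11
Bivector part b = 1*(-2) - (-3)*5 = -2 - (-15) = 13
uv = 11 + 13*e12


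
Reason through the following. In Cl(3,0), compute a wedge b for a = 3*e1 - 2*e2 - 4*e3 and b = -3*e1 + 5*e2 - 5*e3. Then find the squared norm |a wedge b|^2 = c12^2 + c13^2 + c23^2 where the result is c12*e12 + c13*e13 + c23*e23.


a wedge b = (a1*b2 - a2*b1)*e12 + (a1*b3 - a3*b1)*e13 + (a2*b3 - a3*b2)*e23
e12 coeff: 3*5 - (-2)*(-3) = 15 - 6 = 9
e13 coeff: 3*(-5) - (-4)*(-3) = -15 - 12 = -27
e23 coeff: (-2)*(-5) - (-4)*5 = 10 - (-20) = 30
|a wedge b|^2 = 9^2 + (-27)^2 + 30^2
= 81 + 729 + 900
= 1710


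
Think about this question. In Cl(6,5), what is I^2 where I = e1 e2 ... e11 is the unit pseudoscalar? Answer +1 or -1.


The pseudoscalar I = e1...e_n (product of all n generators) of Cl(p,q) satisfies I^2 = (-1)^(q + n(n-1)/2).
p = 6, q = 5, n = p + q = 11
n(n-1)/2 = 11 * 10 / 2 = 55
Exponent = q + n(n-1)/2 = 5 + 55 = 60
I^2 = (-1)^60 = +1


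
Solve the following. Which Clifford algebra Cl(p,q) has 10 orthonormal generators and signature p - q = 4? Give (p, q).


We need p + q = 10 and p - q = 4.
Adding: 2p = 10 + 4 = 14, so p = 7.
Then q = 10 - 7 = 3.
(p, q) = (7, 3)


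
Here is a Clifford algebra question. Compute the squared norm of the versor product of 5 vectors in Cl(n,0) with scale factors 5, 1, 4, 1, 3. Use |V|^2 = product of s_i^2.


Each vector v_i has |v_i|^2 = s_i^2
Squared scales: 5^2 = 25, 1^2 = 1, 4^2 = 16, 1^2 = 1, 3^2 = 9
|V|^2 = 25 * 1 * 16 * 1 * 9
= 3600


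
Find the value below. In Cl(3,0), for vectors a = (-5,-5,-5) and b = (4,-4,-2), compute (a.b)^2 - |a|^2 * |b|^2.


a . b = (-5)*4 + (-5)*(-4) + (-5)*(-2)
= -20 + 20 + 10 = 10
|a|^2 = (-5)^2 + (-5)^2 + (-5)^2 = 75
|b|^2 = 4^2 + (-4)^2 + (-2)^2 = 36
(a.b)^2 = 10^2 = 100
|a|^2 * |b|^2 = 75 * 36 = 2700
Result = 100 - 2700 = -2600


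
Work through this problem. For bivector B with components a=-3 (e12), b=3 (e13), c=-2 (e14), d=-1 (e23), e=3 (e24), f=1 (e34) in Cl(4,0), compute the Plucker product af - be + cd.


Plucker relation: af - be + cd
a*f = (-3)*1 = -3
b*e = 3*3 = 9
c*d = (-2)*(-1) = 2
af - be + cd = -3 - 9 + 2
= -10


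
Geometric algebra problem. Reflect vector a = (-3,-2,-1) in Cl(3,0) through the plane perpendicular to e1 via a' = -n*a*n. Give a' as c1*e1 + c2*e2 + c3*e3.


Reflection formula: a' = -n*a*n, with n = e1 (unit vector, n^2 = 1).
For reflection through hyperplane perp to e1:
The component along e1 flips sign, others stay.
a = (-3, -2, -1)
a' = (3, -2, -1)
a' = 3*e1 - 2*e2 - 1*e3


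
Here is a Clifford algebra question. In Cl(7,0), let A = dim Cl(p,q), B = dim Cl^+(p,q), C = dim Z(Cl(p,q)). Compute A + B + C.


n = 7 + 0 = 7
Total dim = 2^7 = 128
Even subalgebra dim = 2^6 = 64
n is odd, so center dim = 2
Sum = 128 + 64 + 2 = 194


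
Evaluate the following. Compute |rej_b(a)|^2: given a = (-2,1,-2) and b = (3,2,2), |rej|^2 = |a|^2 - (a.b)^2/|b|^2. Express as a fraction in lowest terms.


|a|^2 = (-2)^2 + 1^2 + (-2)^2 = 9
|b|^2 = 3^2 + 2^2 + 2^2 = 17
a . b = (-2)*3 + 1*2 + (-2)*2 = -8
(a.b)^2 = (-8)^2 = 64
|rej|^2 = 9 - 64/17
= (153 - 64)/17
= 89/17
In lowest terms: 89/17


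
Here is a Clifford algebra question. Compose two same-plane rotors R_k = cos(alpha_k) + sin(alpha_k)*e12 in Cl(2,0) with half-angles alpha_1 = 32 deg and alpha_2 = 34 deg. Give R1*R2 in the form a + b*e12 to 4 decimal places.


Same-plane rotors commute and their half-angles add:
R1*R2 = cos(a1 + a2) + sin(a1 + a2)*e12.
a1 + a2 = 32 + 34 = 66 deg
cos(66 deg) = 0.4067
sin(66 deg) = 0.9135
R1*R2 = 0.4067 + 0.9135*e12


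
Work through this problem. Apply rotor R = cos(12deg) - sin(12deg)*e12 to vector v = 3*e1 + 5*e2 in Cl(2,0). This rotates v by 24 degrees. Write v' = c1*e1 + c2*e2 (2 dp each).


Rotor R = cos(12deg) - sin(12deg)*e12
Rotation angle theta = 2 * 12 = 24 degrees
v' = R*v*~R rotates v by theta.
cos(24deg) = 0.9135, sin(24deg) = 0.4067
v'_1 = 3*cos(24deg) - 5*sin(24deg)
= 3*0.9135 - 5*0.4067
= 0.71
v'_2 = 3*sin(24deg) + 5*cos(24deg)
= 3*0.4067 + 5*0.9135
= 5.79
v' = 0.71*e1 + 5.79*e2
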